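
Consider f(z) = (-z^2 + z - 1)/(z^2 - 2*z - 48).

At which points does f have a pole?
The singularities of f are the zeros of the denominator. Factoring,
  z^2 - 2*z - 48 = (z - 8)*(z + 6)
so the candidates are z = 8, z = -6.

Check the numerator P(z) = -z^2 + z - 1 at each one:
  P(8) = -57 ≠ 0, so z = 8 is a (simple) pole.
  P(-6) = -43 ≠ 0, so z = -6 is a (simple) pole.

Poles of f: {-6, 8}

Final answer: {-6, 8}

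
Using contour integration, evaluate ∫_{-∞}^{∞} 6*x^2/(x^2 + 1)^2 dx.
3*pi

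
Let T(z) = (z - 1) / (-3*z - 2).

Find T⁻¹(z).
(-2*z + 1)/(3*z + 1)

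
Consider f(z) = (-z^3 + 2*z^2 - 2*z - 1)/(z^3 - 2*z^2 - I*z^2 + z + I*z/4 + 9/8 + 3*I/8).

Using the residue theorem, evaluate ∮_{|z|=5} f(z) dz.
By the residue theorem, ∮_C f(z) dz = 2πi · (sum of the residues of f at the poles inside |z| = 5).

The denominator factors as (z - 1 + I/2)*(z + 1/2)*(z - 3/2 - 3*I/2), so the singularities of f are simple poles at z = 1 - I/2, z = -1/2, z = 3/2 + 3*I/2.
  |1 - I/2|² = 5/4 < 25 = 5², so this pole is inside the contour.
  |-1/2|² = 1/4 < 25 = 5², so this pole is inside the contour.
  |3/2 + 3*I/2|² = 9/2 < 25 = 5², so this pole is inside the contour.

With P(z) = -z^3 + 2*z^2 - 2*z - 1 and Q(z) = z^3 - 2*z^2 - I*z^2 + z + I*z/4 + 9/8 + 3*I/8, each pole is simple, so Res(f, z₀) = P(z₀)/Q'(z₀) with Q'(z) = 3*z^2 - 4*z - 2*I*z + 1 + I/4.
  Res(f, 1 - I/2) = P(1 - I/2)/Q'(1 - I/2) = (-7/4 + 3*I/8)/(-7/4 - 11*I/4) = 13/68 - 35*I/68
  Res(f, -1/2) = P(-1/2)/Q'(-1/2) = (5/8)/(15/4 + 5*I/4) = 3/20 - I/20
  Res(f, 3/2 + 3*I/2) = P(3/2 + 3*I/2)/Q'(3/2 + 3*I/2) = (11/4 - 3*I/4)/(-2 + 19*I/4) = -29/85 - 37*I/85

Sum of residues inside C: -I
∮_C f(z) dz = 2πi · (-I) = 2*pi

Final answer: 2*pi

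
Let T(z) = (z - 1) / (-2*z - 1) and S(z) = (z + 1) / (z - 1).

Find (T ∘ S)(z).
(T ∘ S)(z) = T(S(z)) = ((1)*S(z) + (-1))/((-2)*S(z) + (-1)). Multiply numerator and denominator by z - 1:
  numerator:   (1)*(z + 1) + (-1)*(z - 1) = 2
  denominator: (-2)*(z + 1) + (-1)*(z - 1) = -3*z - 1
(T ∘ S)(z) = 2/(-3*z - 1) = -2/(3*z + 1)

Final answer: -2/(3*z + 1)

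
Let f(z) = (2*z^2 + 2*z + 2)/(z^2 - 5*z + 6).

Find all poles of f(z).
The singularities of f are the zeros of the denominator. Factoring,
  z^2 - 5*z + 6 = (z - 2)*(z - 3)
so the candidates are z = 2, z = 3.

Check the numerator P(z) = 2*z^2 + 2*z + 2 at each one:
  P(2) = 14 ≠ 0, so z = 2 is a (simple) pole.
  P(3) = 26 ≠ 0, so z = 3 is a (simple) pole.

Poles of f: {2, 3}

Final answer: {2, 3}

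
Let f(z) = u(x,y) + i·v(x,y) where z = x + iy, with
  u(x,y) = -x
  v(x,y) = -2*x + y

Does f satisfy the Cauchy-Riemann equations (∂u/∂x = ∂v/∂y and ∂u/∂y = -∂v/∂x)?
∂u/∂x = -1
∂v/∂y = 1
∂u/∂y = 0
∂v/∂x = -2
∂u/∂x ≠ ∂v/∂y and ∂u/∂y ≠ -∂v/∂x; the Cauchy-Riemann equations are not satisfied, so f is not analytic.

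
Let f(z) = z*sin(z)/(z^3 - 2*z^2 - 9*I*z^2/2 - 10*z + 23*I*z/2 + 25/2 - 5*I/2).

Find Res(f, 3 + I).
(126/493 + 62*I/493)*sin(3 + I)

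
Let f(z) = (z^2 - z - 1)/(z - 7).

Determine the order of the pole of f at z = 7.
Factor the denominator:
  z - 7 = (z - 7)

The numerator P(z) = z^2 - z - 1 has P(7) = 41 ≠ 0, so no factor of (z - 7) cancels.
Near z = 7 we can therefore write f(z) = g(z)/(z - 7) with g analytic at 7 and g(7) ≠ 0 (g is just the numerator).

Hence z = 7 is a pole of order 1.

Final answer: 1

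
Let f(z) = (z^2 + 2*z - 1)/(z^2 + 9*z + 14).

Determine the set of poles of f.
{-7, -2}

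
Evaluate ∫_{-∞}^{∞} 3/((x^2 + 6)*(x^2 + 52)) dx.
Let f(z) = 3/((z^2 + 6)*(z^2 + 52)). The denominator has no real zeros and deg Q - deg P = 4 ≥ 2, so the integral of f over the upper semicircle |z| = R tends to 0 as R → ∞. Closing the contour in the upper half-plane,
  ∫_{-∞}^{∞} f(x) dx = 2πi · Σ Res(f, z_k)  over the poles with Im z_k > 0.

Zeros of the denominator: z^2 + 6 = 0 gives z = ±sqrt(6)*I; z^2 + 52 = 0 gives z = ±2*sqrt(13)*I.
Upper half-plane: z = 2*sqrt(13)*I, z = sqrt(6)*I (simple).

Each pole is a simple zero of Q(z) = z^4 + 58*z^2 + 312, so Res(f, z₀) = P(z₀)/Q'(z₀) with P(z) = 3, Q'(z) = 4*z^3 + 116*z:
  Res(f, 2*sqrt(13)*I) = (3)/(-184*sqrt(13)*I) = 3*sqrt(13)*I/2392
  Res(f, sqrt(6)*I) = (3)/(92*sqrt(6)*I) = -sqrt(6)*I/184

Sum of residues: I*(-13*sqrt(6) + 3*sqrt(13))/2392
∫_{-∞}^{∞} f(x) dx = 2πi · (I*(-13*sqrt(6) + 3*sqrt(13))/2392) = pi*(-3*sqrt(13) + 13*sqrt(6))/1196

Final answer: pi*(-3*sqrt(13) + 13*sqrt(6))/1196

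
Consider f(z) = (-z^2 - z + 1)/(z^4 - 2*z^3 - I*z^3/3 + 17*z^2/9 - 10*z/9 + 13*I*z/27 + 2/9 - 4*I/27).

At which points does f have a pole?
{-2*I/3, 1/3, 2/3 + I, 1}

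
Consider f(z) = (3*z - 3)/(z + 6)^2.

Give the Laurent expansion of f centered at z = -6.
-21/(z + 6)^2 + 3/(z + 6)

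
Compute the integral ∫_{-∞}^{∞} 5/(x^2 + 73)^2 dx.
5*sqrt(73)*pi/10658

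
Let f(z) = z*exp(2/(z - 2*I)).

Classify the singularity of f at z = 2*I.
Let u = z - 2*I. Then
  e^(2/u) = Σ_{k≥0} (2)^k/(k!·u^k) = 1 + 2/u + 2/u^2 + 4/(3*u^3) + ...
which has infinitely many negative powers of u, so exp(2/(z - 2*I)) has an essential singularity at z = 2*I.
The extra factor z is a nonzero polynomial; if the product had at most a pole at z = 2*I, dividing by that polynomial would leave exp(2/(z - 2*I)) with at most a pole too — contradiction. (Equivalently, the product's Laurent series still has infinitely many negative powers.)
So the singularity is essential.

Final answer: essential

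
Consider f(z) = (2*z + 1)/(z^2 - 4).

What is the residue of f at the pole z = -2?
3/4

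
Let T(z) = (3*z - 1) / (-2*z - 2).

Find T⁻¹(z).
Set w = T(z) = (3*z - 1) / (-2*z - 2) and solve for z:
  w*(-2*z - 2) = 3*z - 1
  -2*w + z*(-2*w - 3) + 1 = 0
  z*(-2*w - 3) = 2*w - 1
  z = (1 - 2*w)/(2*w + 3)
Renaming the variable, T⁻¹(z) = (-2*z + 1)/(2*z + 3).
(Check: ad - bc = -8 ≠ 0, so T is invertible.)

Final answer: (-2*z + 1)/(2*z + 3)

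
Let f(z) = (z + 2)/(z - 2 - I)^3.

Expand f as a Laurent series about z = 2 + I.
Put w = z - (2 + I), i.e. z = w + 2 + I. The denominator is w^3, so it suffices to rewrite the numerator in powers of w.

P(z) = z + 2
P(w + 2 + I) = 4 + I + w

Dividing each term by w^3:
  f = (4 + I)/w^3 + 1/w^2

Substituting back w = z - 2 - I:
  f(z) = (4 + I)/(z - 2 - I)^3 + 1/(z - 2 - I)^2

The series is finite because the numerator is a polynomial; the negative powers form the principal part.

Final answer: (4 + I)/(z - 2 - I)^3 + 1/(z - 2 - I)^2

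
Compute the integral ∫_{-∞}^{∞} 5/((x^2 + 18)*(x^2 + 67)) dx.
Let f(z) = 5/((z^2 + 18)*(z^2 + 67)). The denominator has no real zeros and deg Q - deg P = 4 ≥ 2, so the integral of f over the upper semicircle |z| = R tends to 0 as R → ∞. Closing the contour in the upper half-plane,
  ∫_{-∞}^{∞} f(x) dx = 2πi · Σ Res(f, z_k)  over the poles with Im z_k > 0.

Zeros of the denominator: z^2 + 67 = 0 gives z = ±sqrt(67)*I; z^2 + 18 = 0 gives z = ±3*sqrt(2)*I.
Upper half-plane: z = 3*sqrt(2)*I, z = sqrt(67)*I (simple).

Each pole is a simple zero of Q(z) = z^4 + 85*z^2 + 1206, so Res(f, z₀) = P(z₀)/Q'(z₀) with P(z) = 5, Q'(z) = 4*z^3 + 170*z:
  Res(f, 3*sqrt(2)*I) = (5)/(294*sqrt(2)*I) = -5*sqrt(2)*I/588
  Res(f, sqrt(67)*I) = (5)/(-98*sqrt(67)*I) = 5*sqrt(67)*I/6566

Sum of residues: 5*I*(-67*sqrt(2) + 6*sqrt(67))/39396
∫_{-∞}^{∞} f(x) dx = 2πi · (5*I*(-67*sqrt(2) + 6*sqrt(67))/39396) = 5*pi*(-6*sqrt(67) + 67*sqrt(2))/19698

Final answer: 5*pi*(-6*sqrt(67) + 67*sqrt(2))/19698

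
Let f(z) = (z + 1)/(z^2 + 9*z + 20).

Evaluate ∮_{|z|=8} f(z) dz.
2*I*pi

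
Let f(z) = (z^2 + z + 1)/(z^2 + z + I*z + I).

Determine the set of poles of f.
The singularities of f are the zeros of the denominator. Factoring,
  z^2 + z + I*z + I = (z + I)*(z + 1)
so the candidates are z = -I, z = -1.

Check the numerator P(z) = z^2 + z + 1 at each one:
  P(-I) = -I ≠ 0, so z = -I is a (simple) pole.
  P(-1) = 1 ≠ 0, so z = -1 is a (simple) pole.

Poles of f: {-1, -I}

Final answer: {-1, -I}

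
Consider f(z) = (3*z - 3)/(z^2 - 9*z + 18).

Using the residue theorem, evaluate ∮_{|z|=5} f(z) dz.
By the residue theorem, ∮_C f(z) dz = 2πi · (sum of the residues of f at the poles inside |z| = 5).

The denominator factors as (z - 3)*(z - 6), so the singularities of f are simple poles at z = 3, z = 6.
  |3|² = 9 < 25 = 5², so this pole is inside the contour.
  |6|² = 36 > 25 = 5², so this pole is outside the contour.

With P(z) = 3*z - 3 and Q(z) = z^2 - 9*z + 18, each pole is simple, so Res(f, z₀) = P(z₀)/Q'(z₀) with Q'(z) = 2*z - 9.
  Res(f, 3) = P(3)/Q'(3) = (6)/(-3) = -2

∮_C f(z) dz = 2πi · (-2) = -4*I*pi

Final answer: -4*I*pi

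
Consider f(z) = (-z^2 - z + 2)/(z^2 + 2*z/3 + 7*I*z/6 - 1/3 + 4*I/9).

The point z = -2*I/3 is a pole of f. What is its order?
1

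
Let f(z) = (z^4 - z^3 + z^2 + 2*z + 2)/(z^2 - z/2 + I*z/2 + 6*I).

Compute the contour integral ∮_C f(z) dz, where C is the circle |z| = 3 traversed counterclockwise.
By the residue theorem, ∮_C f(z) dz = 2πi · (sum of the residues of f at the poles inside |z| = 3).

The denominator factors as (z - 2 + 2*I)*(z + 3/2 - 3*I/2), so the singularities of f are simple poles at z = 2 - 2*I, z = -3/2 + 3*I/2.
  |2 - 2*I|² = 8 < 9 = 3², so this pole is inside the contour.
  |-3/2 + 3*I/2|² = 9/2 < 9 = 3², so this pole is inside the contour.

With P(z) = z^4 - z^3 + z^2 + 2*z + 2 and Q(z) = z^2 - z/2 + I*z/2 + 6*I, each pole is simple, so Res(f, z₀) = P(z₀)/Q'(z₀) with Q'(z) = 2*z - 1/2 + I/2.
  Res(f, 2 - 2*I) = P(2 - 2*I)/Q'(2 - 2*I) = (-42 + 4*I)/(7/2 - 7*I/2) = -46/7 - 38*I/7
  Res(f, -3/2 + 3*I/2) = P(-3/2 + 3*I/2)/Q'(-3/2 + 3*I/2) = (-28 - 33*I/4)/(-7/2 + 7*I/2) = 79/28 + 145*I/28

Sum of residues inside C: -15/4 - I/4
∮_C f(z) dz = 2πi · (-15/4 - I/4) = pi*(1/2 - 15*I/2)

Final answer: pi*(1/2 - 15*I/2)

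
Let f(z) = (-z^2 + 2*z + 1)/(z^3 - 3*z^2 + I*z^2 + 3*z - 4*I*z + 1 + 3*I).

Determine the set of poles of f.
{-I, 1 - I, 2 + I}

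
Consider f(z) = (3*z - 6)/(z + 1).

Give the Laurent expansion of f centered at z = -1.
Put w = z - (-1), i.e. z = w - 1. The denominator is w, so it suffices to rewrite the numerator in powers of w.

P(z) = 3*z - 6
P(w - 1) = -9 + 3*w

Dividing each term by w:
  f = -9/w + 3

Substituting back w = z + 1:
  f(z) = -9/(z + 1) + 3

The series is finite because the numerator is a polynomial; the negative powers form the principal part, and the coefficient of 1/(z + 1) gives Res(f, -1) = -9.

Final answer: -9/(z + 1) + 3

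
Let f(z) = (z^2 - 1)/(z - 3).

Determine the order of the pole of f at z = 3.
Factor the denominator:
  z - 3 = (z - 3)

The numerator P(z) = z^2 - 1 has P(3) = 8 ≠ 0, so no factor of (z - 3) cancels.
Near z = 3 we can therefore write f(z) = g(z)/(z - 3) with g analytic at 3 and g(3) ≠ 0 (g is just the numerator).

Hence z = 3 is a pole of order 1.

Final answer: 1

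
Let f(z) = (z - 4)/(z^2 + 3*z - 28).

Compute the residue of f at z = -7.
Write f(z) = P(z)/Q(z) with P(z) = z - 4 and Q(z) = z^2 + 3*z - 28.
The denominator factors as Q(z) = (z + 7)*(z - 4), so z = -7 is a simple zero of Q and P is analytic there; z = -7 is therefore a simple pole and
  Res(f, z₀) = P(z₀)/Q'(z₀).

Q'(z) = 2*z + 3, so Q'(-7) = -11.
P(-7) = -11.

Res(f, -7) = (-11)/(-11) = 1

Final answer: 1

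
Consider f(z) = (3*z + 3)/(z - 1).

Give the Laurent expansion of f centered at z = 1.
6/(z - 1) + 3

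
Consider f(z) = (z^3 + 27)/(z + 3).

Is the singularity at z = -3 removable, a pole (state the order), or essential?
removable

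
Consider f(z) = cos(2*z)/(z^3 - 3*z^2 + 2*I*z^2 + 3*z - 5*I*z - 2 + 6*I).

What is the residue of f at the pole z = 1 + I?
Write f(z) = P(z)/Q(z) with P(z) = cos(2*z) and Q(z) = z^3 - 3*z^2 + 2*I*z^2 + 3*z - 5*I*z - 2 + 6*I.
The denominator factors as Q(z) = (z + 2*I)*(z - 2 + I)*(z - 1 - I), so z = 1 + I is a simple zero of Q and P is analytic there; z = 1 + I is therefore a simple pole and
  Res(f, z₀) = P(z₀)/Q'(z₀).

Q'(z) = 3*z^2 - 6*z + 4*I*z + 3 - 5*I, so Q'(1 + I) = -7 - I.
P(1 + I) = cos(2 + 2*I).

Res(f, 1 + I) = (cos(2 + 2*I))/(-7 - I) = (-7/50 + I/50)*cos(2 + 2*I)

Final answer: (-7/50 + I/50)*cos(2 + 2*I)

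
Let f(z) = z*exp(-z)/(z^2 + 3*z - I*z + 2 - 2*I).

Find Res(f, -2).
Write f(z) = P(z)/Q(z) with P(z) = z*exp(-z) and Q(z) = z^2 + 3*z - I*z + 2 - 2*I.
The denominator factors as Q(z) = (z + 1 - I)*(z + 2), so z = -2 is a simple zero of Q and P is analytic there; z = -2 is therefore a simple pole and
  Res(f, z₀) = P(z₀)/Q'(z₀).

Q'(z) = 2*z + 3 - I, so Q'(-2) = -1 - I.
P(-2) = -2*exp(2).

Res(f, -2) = (-2*exp(2))/(-1 - I) = (1 - I)*exp(2)

Final answer: (1 - I)*exp(2)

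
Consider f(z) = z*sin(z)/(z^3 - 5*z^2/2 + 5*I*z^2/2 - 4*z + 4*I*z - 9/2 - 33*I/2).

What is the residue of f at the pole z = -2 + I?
Write f(z) = P(z)/Q(z) with P(z) = z*sin(z) and Q(z) = z^3 - 5*z^2/2 + 5*I*z^2/2 - 4*z + 4*I*z - 9/2 - 33*I/2.
The denominator factors as Q(z) = (z + 2 - I)*(z - 3 + 2*I)*(z - 3/2 + 3*I/2), so z = -2 + I is a simple zero of Q and P is analytic there; z = -2 + I is therefore a simple pole and
  Res(f, z₀) = P(z₀)/Q'(z₀).

Q'(z) = 3*z^2 - 5*z + 5*I*z - 4 + 4*I, so Q'(-2 + I) = 10 - 23*I.
P(-2 + I) = (2 - I)*sin(2 - I).

Res(f, -2 + I) = ((2 - I)*sin(2 - I))/(10 - 23*I) = (43/629 + 36*I/629)*sin(2 - I)

Final answer: (43/629 + 36*I/629)*sin(2 - I)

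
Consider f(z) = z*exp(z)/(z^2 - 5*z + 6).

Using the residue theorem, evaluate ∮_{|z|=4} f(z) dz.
By the residue theorem, ∮_C f(z) dz = 2πi · (sum of the residues of f at the poles inside |z| = 4).

The denominator factors as (z - 2)*(z - 3), so the singularities of f are simple poles at z = 2, z = 3.
  |2|² = 4 < 16 = 4², so this pole is inside the contour.
  |3|² = 9 < 16 = 4², so this pole is inside the contour.

With P(z) = z*exp(z) and Q(z) = z^2 - 5*z + 6, each pole is simple, so Res(f, z₀) = P(z₀)/Q'(z₀) with Q'(z) = 2*z - 5.
  Res(f, 2) = P(2)/Q'(2) = (2*exp(2))/(-1) = -2*exp(2)
  Res(f, 3) = P(3)/Q'(3) = (3*exp(3))/(1) = 3*exp(3)

Sum of residues inside C: -2*exp(2) + 3*exp(3)
∮_C f(z) dz = 2πi · (-2*exp(2) + 3*exp(3)) = -4*I*pi*exp(2) + 6*I*pi*exp(3)

Final answer: -4*I*pi*exp(2) + 6*I*pi*exp(3)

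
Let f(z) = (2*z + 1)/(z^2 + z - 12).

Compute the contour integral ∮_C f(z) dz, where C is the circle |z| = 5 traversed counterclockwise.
By the residue theorem, ∮_C f(z) dz = 2πi · (sum of the residues of f at the poles inside |z| = 5).

The denominator factors as (z + 4)*(z - 3), so the singularities of f are simple poles at z = -4, z = 3.
  |-4|² = 16 < 25 = 5², so this pole is inside the contour.
  |3|² = 9 < 25 = 5², so this pole is inside the contour.

With P(z) = 2*z + 1 and Q(z) = z^2 + z - 12, each pole is simple, so Res(f, z₀) = P(z₀)/Q'(z₀) with Q'(z) = 2*z + 1.
  Res(f, -4) = P(-4)/Q'(-4) = (-7)/(-7) = 1
  Res(f, 3) = P(3)/Q'(3) = (7)/(7) = 1

Sum of residues inside C: 2
∮_C f(z) dz = 2πi · (2) = 4*I*pi

Final answer: 4*I*pi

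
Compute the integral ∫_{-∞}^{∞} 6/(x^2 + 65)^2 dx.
3*sqrt(65)*pi/4225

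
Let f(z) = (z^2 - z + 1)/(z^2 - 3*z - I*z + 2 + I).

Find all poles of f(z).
The singularities of f are the zeros of the denominator. Factoring,
  z^2 - 3*z - I*z + 2 + I = (z - 1)*(z - 2 - I)
so the candidates are z = 1, z = 2 + I.

Check the numerator P(z) = z^2 - z + 1 at each one:
  P(1) = 1 ≠ 0, so z = 1 is a (simple) pole.
  P(2 + I) = 2 + 3*I ≠ 0, so z = 2 + I is a (simple) pole.

Poles of f: {1, 2 + I}

Final answer: {1, 2 + I}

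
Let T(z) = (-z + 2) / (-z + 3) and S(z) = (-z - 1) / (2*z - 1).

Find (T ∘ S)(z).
(5*z - 1)/(7*z - 2)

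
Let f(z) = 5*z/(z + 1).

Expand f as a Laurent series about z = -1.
-5/(z + 1) + 5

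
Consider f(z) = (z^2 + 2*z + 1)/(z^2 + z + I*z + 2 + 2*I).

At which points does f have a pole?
The singularities of f are the zeros of the denominator. Factoring,
  z^2 + z + I*z + 2 + 2*I = (z + 1 - I)*(z + 2*I)
so the candidates are z = -1 + I, z = -2*I.

Check the numerator P(z) = z^2 + 2*z + 1 at each one:
  P(-1 + I) = -1 ≠ 0, so z = -1 + I is a (simple) pole.
  P(-2*I) = -3 - 4*I ≠ 0, so z = -2*I is a (simple) pole.

Poles of f: {-1 + I, -2*I}

Final answer: {-1 + I, -2*I}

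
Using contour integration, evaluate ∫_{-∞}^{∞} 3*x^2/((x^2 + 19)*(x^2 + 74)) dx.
3*pi*(-sqrt(19) + sqrt(74))/55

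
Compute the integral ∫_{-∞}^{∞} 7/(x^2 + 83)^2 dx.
Let f(z) = 7/(z^2 + 83)^2. The denominator has no real zeros and deg Q - deg P = 4 ≥ 2, so the integral of f over the upper semicircle |z| = R tends to 0 as R → ∞. Closing the contour in the upper half-plane,
  ∫_{-∞}^{∞} f(x) dx = 2πi · Σ Res(f, z_k)  over the poles with Im z_k > 0.

Zeros of the denominator: z^2 + 83 = 0 gives z = ±sqrt(83)*I.
Upper half-plane: z = sqrt(83)*I (a pole of order 2).

Write f(z) = g(z)/(z - sqrt(83)*I)^2 with g(z) = 7/(z + sqrt(83)*I)^2. For a double pole, Res(f, z₀) = g'(z₀):
  g'(z) = -14/(z + sqrt(83)*I)^3
  Res(f, sqrt(83)*I) = g'(sqrt(83)*I) = -7*sqrt(83)*I/27556

∫_{-∞}^{∞} f(x) dx = 2πi · (-7*sqrt(83)*I/27556) = 7*sqrt(83)*pi/13778

Final answer: 7*sqrt(83)*pi/13778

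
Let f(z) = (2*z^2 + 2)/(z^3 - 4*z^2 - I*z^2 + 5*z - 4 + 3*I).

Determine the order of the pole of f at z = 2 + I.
Factor the denominator:
  z^3 - 4*z^2 - I*z^2 + 5*z - 4 + 3*I = (z - 2 - I)^2*(z + I)

The numerator P(z) = 2*z^2 + 2 has P(2 + I) = 8 + 8*I ≠ 0, so no factor of (z - 2 - I) cancels.
Near z = 2 + I we can therefore write f(z) = g(z)/(z - 2 - I)^2 with g analytic at 2 + I and g(2 + I) ≠ 0 (g is the numerator divided by the remaining denominator factors).

Hence z = 2 + I is a pole of order 2.

Final answer: 2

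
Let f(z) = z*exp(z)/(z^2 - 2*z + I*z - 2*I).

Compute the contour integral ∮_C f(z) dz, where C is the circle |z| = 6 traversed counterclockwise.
By the residue theorem, ∮_C f(z) dz = 2πi · (sum of the residues of f at the poles inside |z| = 6).

The denominator factors as (z - 2)*(z + I), so the singularities of f are simple poles at z = 2, z = -I.
  |2|² = 4 < 36 = 6², so this pole is inside the contour.
  |-I|² = 1 < 36 = 6², so this pole is inside the contour.

With P(z) = z*exp(z) and Q(z) = z^2 - 2*z + I*z - 2*I, each pole is simple, so Res(f, z₀) = P(z₀)/Q'(z₀) with Q'(z) = 2*z - 2 + I.
  Res(f, 2) = P(2)/Q'(2) = (2*exp(2))/(2 + I) = (4/5 - 2*I/5)*exp(2)
  Res(f, -I) = P(-I)/Q'(-I) = (-I*exp(-I))/(-2 - I) = (1/5 + 2*I/5)*exp(-I)

Sum of residues inside C: (4/5 - 2*I/5)*exp(2) + (1/5 + 2*I/5)*exp(-I)
∮_C f(z) dz = 2πi · ((4/5 - 2*I/5)*exp(2) + (1/5 + 2*I/5)*exp(-I)) = pi*(-4/5 + 2*I/5)*exp(-I) + pi*(4/5 + 8*I/5)*exp(2)

Final answer: pi*(-4/5 + 2*I/5)*exp(-I) + pi*(4/5 + 8*I/5)*exp(2)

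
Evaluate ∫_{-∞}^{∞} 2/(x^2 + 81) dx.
2*pi/9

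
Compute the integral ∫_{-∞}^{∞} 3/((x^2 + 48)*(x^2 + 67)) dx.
Let f(z) = 3/((z^2 + 48)*(z^2 + 67)). The denominator has no real zeros and deg Q - deg P = 4 ≥ 2, so the integral of f over the upper semicircle |z| = R tends to 0 as R → ∞. Closing the contour in the upper half-plane,
  ∫_{-∞}^{∞} f(x) dx = 2πi · Σ Res(f, z_k)  over the poles with Im z_k > 0.

Zeros of the denominator: z^2 + 48 = 0 gives z = ±4*sqrt(3)*I; z^2 + 67 = 0 gives z = ±sqrt(67)*I.
Upper half-plane: z = 4*sqrt(3)*I, z = sqrt(67)*I (simple).

Each pole is a simple zero of Q(z) = z^4 + 115*z^2 + 3216, so Res(f, z₀) = P(z₀)/Q'(z₀) with P(z) = 3, Q'(z) = 4*z^3 + 230*z:
  Res(f, 4*sqrt(3)*I) = (3)/(152*sqrt(3)*I) = -sqrt(3)*I/152
  Res(f, sqrt(67)*I) = (3)/(-38*sqrt(67)*I) = 3*sqrt(67)*I/2546

Sum of residues: I*(-67*sqrt(3) + 12*sqrt(67))/10184
∫_{-∞}^{∞} f(x) dx = 2πi · (I*(-67*sqrt(3) + 12*sqrt(67))/10184) = pi*(-12*sqrt(67) + 67*sqrt(3))/5092

Final answer: pi*(-12*sqrt(67) + 67*sqrt(3))/5092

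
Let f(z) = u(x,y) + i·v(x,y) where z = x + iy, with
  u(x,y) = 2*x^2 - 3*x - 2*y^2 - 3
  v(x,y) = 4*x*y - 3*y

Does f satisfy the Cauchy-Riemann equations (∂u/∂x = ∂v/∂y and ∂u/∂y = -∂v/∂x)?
∂u/∂x = 4*x - 3
∂v/∂y = 4*x - 3
∂u/∂y = -4*y
∂v/∂x = 4*y
∂u/∂x = ∂v/∂y and ∂u/∂y = -∂v/∂x hold identically; f is analytic.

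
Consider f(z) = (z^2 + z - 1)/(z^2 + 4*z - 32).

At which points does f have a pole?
{-8, 4}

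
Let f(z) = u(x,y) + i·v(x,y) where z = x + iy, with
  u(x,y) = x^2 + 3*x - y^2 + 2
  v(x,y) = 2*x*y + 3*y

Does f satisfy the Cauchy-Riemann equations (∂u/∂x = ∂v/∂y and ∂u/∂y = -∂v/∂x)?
∂u/∂x = 2*x + 3
∂v/∂y = 2*x + 3
∂u/∂y = -2*y
∂v/∂x = 2*y
∂u/∂x = ∂v/∂y and ∂u/∂y = -∂v/∂x hold identically; f is analytic.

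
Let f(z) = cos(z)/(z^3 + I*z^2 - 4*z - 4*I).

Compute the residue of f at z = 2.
(1/10 - I/20)*cos(2)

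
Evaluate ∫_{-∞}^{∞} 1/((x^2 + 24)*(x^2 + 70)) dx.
Let f(z) = 1/((z^2 + 24)*(z^2 + 70)). The denominator has no real zeros and deg Q - deg P = 4 ≥ 2, so the integral of f over the upper semicircle |z| = R tends to 0 as R → ∞. Closing the contour in the upper half-plane,
  ∫_{-∞}^{∞} f(x) dx = 2πi · Σ Res(f, z_k)  over the poles with Im z_k > 0.

Zeros of the denominator: z^2 + 70 = 0 gives z = ±sqrt(70)*I; z^2 + 24 = 0 gives z = ±2*sqrt(6)*I.
Upper half-plane: z = 2*sqrt(6)*I, z = sqrt(70)*I (simple).

Each pole is a simple zero of Q(z) = z^4 + 94*z^2 + 1680, so Res(f, z₀) = P(z₀)/Q'(z₀) with P(z) = 1, Q'(z) = 4*z^3 + 188*z:
  Res(f, 2*sqrt(6)*I) = (1)/(184*sqrt(6)*I) = -sqrt(6)*I/1104
  Res(f, sqrt(70)*I) = (1)/(-92*sqrt(70)*I) = sqrt(70)*I/6440

Sum of residues: I*(-sqrt(6)/1104 + sqrt(70)/6440)
∫_{-∞}^{∞} f(x) dx = 2πi · (I*(-sqrt(6)/1104 + sqrt(70)/6440)) = pi*(-6*sqrt(70) + 35*sqrt(6))/19320

Final answer: pi*(-6*sqrt(70) + 35*sqrt(6))/19320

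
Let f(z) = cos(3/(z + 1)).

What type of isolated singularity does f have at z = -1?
Let u = z + 1. Then
  cos(3/u) = Σ_{k≥0} (-1)^k (3)^(2k)/((2k)!·u^(2k)) = 1 - 9/(2*u^2) + 27/(8*u^4) + ...
which has infinitely many negative powers of u, so cos(3/(z + 1)) has an essential singularity at z = -1.
So the singularity is essential.

Final answer: essential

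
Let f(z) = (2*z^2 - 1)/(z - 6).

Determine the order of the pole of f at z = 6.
Factor the denominator:
  z - 6 = (z - 6)

The numerator P(z) = 2*z^2 - 1 has P(6) = 71 ≠ 0, so no factor of (z - 6) cancels.
Near z = 6 we can therefore write f(z) = g(z)/(z - 6) with g analytic at 6 and g(6) ≠ 0 (g is just the numerator).

Hence z = 6 is a pole of order 1.

Final answer: 1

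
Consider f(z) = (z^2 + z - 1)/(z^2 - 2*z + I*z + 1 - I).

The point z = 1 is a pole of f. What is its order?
Factor the denominator:
  z^2 - 2*z + I*z + 1 - I = (z - 1)*(z - 1 + I)

The numerator P(z) = z^2 + z - 1 has P(1) = 1 ≠ 0, so no factor of (z - 1) cancels.
Near z = 1 we can therefore write f(z) = g(z)/(z - 1) with g analytic at 1 and g(1) ≠ 0 (g is the numerator divided by the remaining denominator factors).

Hence z = 1 is a pole of order 1.

Final answer: 1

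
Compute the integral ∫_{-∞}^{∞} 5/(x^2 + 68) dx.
Let f(z) = 5/(z^2 + 68). The denominator has no real zeros and deg Q - deg P = 2 ≥ 2, so the integral of f over the upper semicircle |z| = R tends to 0 as R → ∞. Closing the contour in the upper half-plane,
  ∫_{-∞}^{∞} f(x) dx = 2πi · Σ Res(f, z_k)  over the poles with Im z_k > 0.

Zeros of the denominator: z^2 + 68 = 0 gives z = ±2*sqrt(17)*I.
Upper half-plane: z = 2*sqrt(17)*I (simple).

Each pole is a simple zero of Q(z) = z^2 + 68, so Res(f, z₀) = P(z₀)/Q'(z₀) with P(z) = 5, Q'(z) = 2*z:
  Res(f, 2*sqrt(17)*I) = (5)/(4*sqrt(17)*I) = -5*sqrt(17)*I/68

∫_{-∞}^{∞} f(x) dx = 2πi · (-5*sqrt(17)*I/68) = 5*sqrt(17)*pi/34

Final answer: 5*sqrt(17)*pi/34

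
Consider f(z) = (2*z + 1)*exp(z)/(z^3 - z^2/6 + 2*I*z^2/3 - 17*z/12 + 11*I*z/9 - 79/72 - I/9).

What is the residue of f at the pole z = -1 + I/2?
Write f(z) = P(z)/Q(z) with P(z) = (2*z + 1)*exp(z) and Q(z) = z^3 - z^2/6 + 2*I*z^2/3 - 17*z/12 + 11*I*z/9 - 79/72 - I/9.
The denominator factors as Q(z) = (z + 1 - I/2)*(z + 1/3 + I/2)*(z - 3/2 + 2*I/3), so z = -1 + I/2 is a simple zero of Q and P is analytic there; z = -1 + I/2 is therefore a simple pole and
  Res(f, z₀) = P(z₀)/Q'(z₀).

Q'(z) = 3*z^2 - z/3 + 4*I*z/3 - 17/12 + 11*I/9, so Q'(-1 + I/2) = 1/2 - 59*I/18.
P(-1 + I/2) = (-1 + I)*exp(-1 + I/2).

Res(f, -1 + I/2) = ((-1 + I)*exp(-1 + I/2))/(1/2 - 59*I/18) = (-612/1781 - 450*I/1781)*exp(-1 + I/2)

Final answer: (-612/1781 - 450*I/1781)*exp(-1 + I/2)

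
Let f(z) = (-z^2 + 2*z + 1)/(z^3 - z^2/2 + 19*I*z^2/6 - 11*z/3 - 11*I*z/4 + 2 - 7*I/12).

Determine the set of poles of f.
{-1 - 2*I, 1/2 - 2*I/3, 1 - I/2}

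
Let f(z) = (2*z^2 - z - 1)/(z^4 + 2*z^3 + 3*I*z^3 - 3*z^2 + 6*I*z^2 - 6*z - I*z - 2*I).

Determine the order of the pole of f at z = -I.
Factor the denominator:
  z^4 + 2*z^3 + 3*I*z^3 - 3*z^2 + 6*I*z^2 - 6*z - I*z - 2*I = (z + I)^3*(z + 2)

The numerator P(z) = 2*z^2 - z - 1 has P(-I) = -3 + I ≠ 0, so no factor of (z + I) cancels.
Near z = -I we can therefore write f(z) = g(z)/(z + I)^3 with g analytic at -I and g(-I) ≠ 0 (g is the numerator divided by the remaining denominator factors).

Hence z = -I is a pole of order 3.

Final answer: 3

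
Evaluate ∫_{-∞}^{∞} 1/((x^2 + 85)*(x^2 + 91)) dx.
Let f(z) = 1/((z^2 + 85)*(z^2 + 91)). The denominator has no real zeros and deg Q - deg P = 4 ≥ 2, so the integral of f over the upper semicircle |z| = R tends to 0 as R → ∞. Closing the contour in the upper half-plane,
  ∫_{-∞}^{∞} f(x) dx = 2πi · Σ Res(f, z_k)  over the poles with Im z_k > 0.

Zeros of the denominator: z^2 + 85 = 0 gives z = ±sqrt(85)*I; z^2 + 91 = 0 gives z = ±sqrt(91)*I.
Upper half-plane: z = sqrt(85)*I, z = sqrt(91)*I (simple).

Each pole is a simple zero of Q(z) = z^4 + 176*z^2 + 7735, so Res(f, z₀) = P(z₀)/Q'(z₀) with P(z) = 1, Q'(z) = 4*z^3 + 352*z:
  Res(f, sqrt(85)*I) = (1)/(12*sqrt(85)*I) = -sqrt(85)*I/1020
  Res(f, sqrt(91)*I) = (1)/(-12*sqrt(91)*I) = sqrt(91)*I/1092

Sum of residues: I*(-sqrt(85)/1020 + sqrt(91)/1092)
∫_{-∞}^{∞} f(x) dx = 2πi · (I*(-sqrt(85)/1020 + sqrt(91)/1092)) = pi*(-85*sqrt(91) + 91*sqrt(85))/46410

Final answer: pi*(-85*sqrt(91) + 91*sqrt(85))/46410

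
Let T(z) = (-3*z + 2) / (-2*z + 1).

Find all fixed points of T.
T(z) = z means -3*z + 2 = z*(-2*z + 1), i.e.
  -2*z^2 + 4*z - 2 = 0.
Discriminant: (4)^2 - 4*(-2)*(-2) = 0, so there is one repeated root.
  z = (-4 ± 0)/(2*(-2))
Fixed points: {1}

Final answer: {1}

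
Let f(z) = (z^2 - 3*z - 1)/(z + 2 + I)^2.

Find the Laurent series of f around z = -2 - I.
Put w = z - (-2 - I), i.e. z = w - 2 - I. The denominator is w^2, so it suffices to rewrite the numerator in powers of w.

P(z) = z^2 - 3*z - 1
P(w - 2 - I) = 8 + 7*I + (-7 - 2*I)*w + w^2

Dividing each term by w^2:
  f = (8 + 7*I)/w^2 + (-7 - 2*I)/w + 1

Substituting back w = z + 2 + I:
  f(z) = (8 + 7*I)/(z + 2 + I)^2 + (-7 - 2*I)/(z + 2 + I) + 1

The series is finite because the numerator is a polynomial; the negative powers form the principal part, and the coefficient of 1/(z + 2 + I) gives Res(f, -2 - I) = -7 - 2*I.

Final answer: (8 + 7*I)/(z + 2 + I)^2 + (-7 - 2*I)/(z + 2 + I) + 1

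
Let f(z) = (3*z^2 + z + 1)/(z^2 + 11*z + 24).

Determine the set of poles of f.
The singularities of f are the zeros of the denominator. Factoring,
  z^2 + 11*z + 24 = (z + 3)*(z + 8)
so the candidates are z = -3, z = -8.

Check the numerator P(z) = 3*z^2 + z + 1 at each one:
  P(-3) = 25 ≠ 0, so z = -3 is a (simple) pole.
  P(-8) = 185 ≠ 0, so z = -8 is a (simple) pole.

Poles of f: {-8, -3}

Final answer: {-8, -3}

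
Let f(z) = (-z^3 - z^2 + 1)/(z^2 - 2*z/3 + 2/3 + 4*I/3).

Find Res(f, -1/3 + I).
Write f(z) = P(z)/Q(z) with P(z) = -z^3 - z^2 + 1 and Q(z) = z^2 - 2*z/3 + 2/3 + 4*I/3.
The denominator factors as Q(z) = (z + 1/3 - I)*(z - 1 + I), so z = -1/3 + I is a simple zero of Q and P is analytic there; z = -1/3 + I is therefore a simple pole and
  Res(f, z₀) = P(z₀)/Q'(z₀).

Q'(z) = 2*z - 2/3, so Q'(-1/3 + I) = -4/3 + 2*I.
P(-1/3 + I) = 25/27 + 4*I/3.

Res(f, -1/3 + I) = (25/27 + 4*I/3)/(-4/3 + 2*I) = 29/117 - 49*I/78

Final answer: 29/117 - 49*I/78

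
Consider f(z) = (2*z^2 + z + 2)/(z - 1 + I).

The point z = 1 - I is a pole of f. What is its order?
Factor the denominator:
  z - 1 + I = (z - 1 + I)

The numerator P(z) = 2*z^2 + z + 2 has P(1 - I) = 3 - 5*I ≠ 0, so no factor of (z - 1 + I) cancels.
Near z = 1 - I we can therefore write f(z) = g(z)/(z - 1 + I) with g analytic at 1 - I and g(1 - I) ≠ 0 (g is just the numerator).

Hence z = 1 - I is a pole of order 1.

Final answer: 1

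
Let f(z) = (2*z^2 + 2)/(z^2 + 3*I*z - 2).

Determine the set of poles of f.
The singularities of f are the zeros of the denominator. Factoring,
  z^2 + 3*I*z - 2 = (z + I)*(z + 2*I)
so the candidates are z = -I, z = -2*I.

Check the numerator P(z) = 2*z^2 + 2 at each one:
  P(-I) = 0, so the factor (z + I) cancels and z = -I is only a removable singularity, not a pole.
  P(-2*I) = -6 ≠ 0, so z = -2*I is a (simple) pole.

Poles of f: {-2*I}

Final answer: {-2*I}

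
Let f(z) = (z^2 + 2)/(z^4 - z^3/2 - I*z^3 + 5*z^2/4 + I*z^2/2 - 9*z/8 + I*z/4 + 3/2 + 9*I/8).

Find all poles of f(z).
The singularities of f are the zeros of the denominator. Factoring,
  z^4 - z^3/2 - I*z^3 + 5*z^2/4 + I*z^2/2 - 9*z/8 + I*z/4 + 3/2 + 9*I/8 = (z + 1/2 + I)*(z - 1 + I/2)*(z - 3*I/2)*(z - I)
so the candidates are z = -1/2 - I, z = 1 - I/2, z = 3*I/2, z = I.

Check the numerator P(z) = z^2 + 2 at each one:
  P(-1/2 - I) = 5/4 + I ≠ 0, so z = -1/2 - I is a (simple) pole.
  P(1 - I/2) = 11/4 - I ≠ 0, so z = 1 - I/2 is a (simple) pole.
  P(3*I/2) = -1/4 ≠ 0, so z = 3*I/2 is a (simple) pole.
  P(I) = 1 ≠ 0, so z = I is a (simple) pole.

Poles of f: {-1/2 - I, I, 3*I/2, 1 - I/2}

Final answer: {-1/2 - I, I, 3*I/2, 1 - I/2}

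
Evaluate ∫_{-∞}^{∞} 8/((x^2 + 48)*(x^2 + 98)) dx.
Let f(z) = 8/((z^2 + 48)*(z^2 + 98)). The denominator has no real zeros and deg Q - deg P = 4 ≥ 2, so the integral of f over the upper semicircle |z| = R tends to 0 as R → ∞. Closing the contour in the upper half-plane,
  ∫_{-∞}^{∞} f(x) dx = 2πi · Σ Res(f, z_k)  over the poles with Im z_k > 0.

Zeros of the denominator: z^2 + 98 = 0 gives z = ±7*sqrt(2)*I; z^2 + 48 = 0 gives z = ±4*sqrt(3)*I.
Upper half-plane: z = 7*sqrt(2)*I, z = 4*sqrt(3)*I (simple).

Each pole is a simple zero of Q(z) = z^4 + 146*z^2 + 4704, so Res(f, z₀) = P(z₀)/Q'(z₀) with P(z) = 8, Q'(z) = 4*z^3 + 292*z:
  Res(f, 7*sqrt(2)*I) = (8)/(-700*sqrt(2)*I) = sqrt(2)*I/175
  Res(f, 4*sqrt(3)*I) = (8)/(400*sqrt(3)*I) = -sqrt(3)*I/150

Sum of residues: I*(-sqrt(3)/150 + sqrt(2)/175)
∫_{-∞}^{∞} f(x) dx = 2πi · (I*(-sqrt(3)/150 + sqrt(2)/175)) = pi*(-6*sqrt(2) + 7*sqrt(3))/525

Final answer: pi*(-6*sqrt(2) + 7*sqrt(3))/525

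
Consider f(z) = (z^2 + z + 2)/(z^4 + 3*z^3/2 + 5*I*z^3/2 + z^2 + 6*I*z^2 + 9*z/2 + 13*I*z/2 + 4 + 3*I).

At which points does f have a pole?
The singularities of f are the zeros of the denominator. Factoring,
  z^4 + 3*z^3/2 + 5*I*z^3/2 + z^2 + 6*I*z^2 + 9*z/2 + 13*I*z/2 + 4 + 3*I = (z + 1)*(z - 1 + 3*I)*(z - I)*(z + 3/2 + I/2)
so the candidates are z = -1, z = 1 - 3*I, z = I, z = -3/2 - I/2.

Check the numerator P(z) = z^2 + z + 2 at each one:
  P(-1) = 2 ≠ 0, so z = -1 is a (simple) pole.
  P(1 - 3*I) = -5 - 9*I ≠ 0, so z = 1 - 3*I is a (simple) pole.
  P(I) = 1 + I ≠ 0, so z = I is a (simple) pole.
  P(-3/2 - I/2) = 5/2 + I ≠ 0, so z = -3/2 - I/2 is a (simple) pole.

Poles of f: {-3/2 - I/2, -1, I, 1 - 3*I}

Final answer: {-3/2 - I/2, -1, I, 1 - 3*I}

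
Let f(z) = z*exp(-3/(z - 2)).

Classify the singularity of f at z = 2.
Let u = z - 2. Then
  e^(-3/u) = Σ_{k≥0} (-3)^k/(k!·u^k) = 1 - 3/u + 9/(2*u^2) - 9/(2*u^3) + ...
which has infinitely many negative powers of u, so exp(-3/(z - 2)) has an essential singularity at z = 2.
The extra factor z is a nonzero polynomial; if the product had at most a pole at z = 2, dividing by that polynomial would leave exp(-3/(z - 2)) with at most a pole too — contradiction. (Equivalently, the product's Laurent series still has infinitely many negative powers.)
So the singularity is essential.

Final answer: essential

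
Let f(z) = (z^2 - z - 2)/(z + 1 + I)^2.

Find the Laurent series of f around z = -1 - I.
Put w = z - (-1 - I), i.e. z = w - 1 - I. The denominator is w^2, so it suffices to rewrite the numerator in powers of w.

P(z) = z^2 - z - 2
P(w - 1 - I) = -1 + 3*I + (-3 - 2*I)*w + w^2

Dividing each term by w^2:
  f = (-1 + 3*I)/w^2 + (-3 - 2*I)/w + 1

Substituting back w = z + 1 + I:
  f(z) = (-1 + 3*I)/(z + 1 + I)^2 + (-3 - 2*I)/(z + 1 + I) + 1

The series is finite because the numerator is a polynomial; the negative powers form the principal part, and the coefficient of 1/(z + 1 + I) gives Res(f, -1 - I) = -3 - 2*I.

Final answer: (-1 + 3*I)/(z + 1 + I)^2 + (-3 - 2*I)/(z + 1 + I) + 1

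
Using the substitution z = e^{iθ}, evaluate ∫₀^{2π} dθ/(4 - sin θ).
Call the integral J. The integrand is 2π-periodic and we integrate over a full period, so shifting θ does not change the value (θ → θ + π/2 turns sin θ into cos θ; θ → θ + π flips the sign of the trig term). Hence
  J = ∫₀^{2π} dθ/(4 + cos θ).
Put z = e^{iθ}: then cos θ = (z + 1/z)/2, dθ = dz/(iz), and z runs once counterclockwise around |z| = 1:
  J = ∮_{|z|=1} 1/(4 + (z + 1/z)/2) · dz/(iz) = (2/i) ∮_{|z|=1} dz/(z^2 + 8*z + 1).
The roots of z^2 + 8*z + 1 are z = (-4 ± sqrt(4^2 - 1^2)), with sqrt(15) = sqrt(15); their product is 1, so only z₊ = -4 + sqrt(15) lies inside the unit circle (z₋ = -4 - sqrt(15) lies outside).
z₊ is a simple zero of q(z) = z^2 + 8*z + 1, so Res(1/q, z₊) = 1/q'(z₊) with q'(z) = 2*z + 8; and q'(z₊) = (z₊ - z₋) = 2*sqrt(15).
Therefore J = (2/i) · 2πi · 1/(2*sqrt(15)) = 2*pi/(sqrt(15)) = 2*sqrt(15)*pi/15

Final answer: 2*sqrt(15)*pi/15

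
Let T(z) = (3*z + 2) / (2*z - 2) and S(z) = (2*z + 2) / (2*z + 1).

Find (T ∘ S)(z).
5*z + 4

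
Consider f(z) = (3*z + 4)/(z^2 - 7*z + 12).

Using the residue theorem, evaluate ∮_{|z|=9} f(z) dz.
6*I*pi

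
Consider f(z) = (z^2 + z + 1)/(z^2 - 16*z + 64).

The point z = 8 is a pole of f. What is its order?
Factor the denominator:
  z^2 - 16*z + 64 = (z - 8)^2

The numerator P(z) = z^2 + z + 1 has P(8) = 73 ≠ 0, so no factor of (z - 8) cancels.
Near z = 8 we can therefore write f(z) = g(z)/(z - 8)^2 with g analytic at 8 and g(8) ≠ 0 (g is just the numerator).

Hence z = 8 is a pole of order 2.

Final answer: 2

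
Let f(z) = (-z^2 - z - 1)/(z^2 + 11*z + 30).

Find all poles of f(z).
The singularities of f are the zeros of the denominator. Factoring,
  z^2 + 11*z + 30 = (z + 6)*(z + 5)
so the candidates are z = -6, z = -5.

Check the numerator P(z) = -z^2 - z - 1 at each one:
  P(-6) = -31 ≠ 0, so z = -6 is a (simple) pole.
  P(-5) = -21 ≠ 0, so z = -5 is a (simple) pole.

Poles of f: {-6, -5}

Final answer: {-6, -5}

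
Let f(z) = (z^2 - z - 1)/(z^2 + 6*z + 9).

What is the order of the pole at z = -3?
2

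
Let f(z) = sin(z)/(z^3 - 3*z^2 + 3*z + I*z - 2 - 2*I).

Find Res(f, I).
-sinh(1)/5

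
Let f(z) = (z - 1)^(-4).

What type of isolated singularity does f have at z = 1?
pole of order 4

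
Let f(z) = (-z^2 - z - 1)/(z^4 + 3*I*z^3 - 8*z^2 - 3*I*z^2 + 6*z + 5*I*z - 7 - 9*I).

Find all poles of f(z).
The singularities of f are the zeros of the denominator. Factoring,
  z^4 + 3*I*z^3 - 8*z^2 - 3*I*z^2 + 6*z + 5*I*z - 7 - 9*I = (z - I)*(z - 2 + I)*(z - 1 + I)*(z + 3 + 2*I)
so the candidates are z = I, z = 2 - I, z = 1 - I, z = -3 - 2*I.

Check the numerator P(z) = -z^2 - z - 1 at each one:
  P(I) = -I ≠ 0, so z = I is a (simple) pole.
  P(2 - I) = -6 + 5*I ≠ 0, so z = 2 - I is a (simple) pole.
  P(1 - I) = -2 + 3*I ≠ 0, so z = 1 - I is a (simple) pole.
  P(-3 - 2*I) = -3 - 10*I ≠ 0, so z = -3 - 2*I is a (simple) pole.

Poles of f: {-3 - 2*I, I, 1 - I, 2 - I}

Final answer: {-3 - 2*I, I, 1 - I, 2 - I}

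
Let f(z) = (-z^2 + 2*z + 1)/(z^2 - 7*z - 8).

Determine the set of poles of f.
{-1, 8}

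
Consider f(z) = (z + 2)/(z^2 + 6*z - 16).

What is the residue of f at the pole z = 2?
Write f(z) = P(z)/Q(z) with P(z) = z + 2 and Q(z) = z^2 + 6*z - 16.
The denominator factors as Q(z) = (z - 2)*(z + 8), so z = 2 is a simple zero of Q and P is analytic there; z = 2 is therefore a simple pole and
  Res(f, z₀) = P(z₀)/Q'(z₀).

Q'(z) = 2*z + 6, so Q'(2) = 10.
P(2) = 4.

Res(f, 2) = (4)/(10) = 2/5

Final answer: 2/5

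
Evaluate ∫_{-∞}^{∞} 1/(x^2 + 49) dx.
Let f(z) = 1/(z^2 + 49). The denominator has no real zeros and deg Q - deg P = 2 ≥ 2, so the integral of f over the upper semicircle |z| = R tends to 0 as R → ∞. Closing the contour in the upper half-plane,
  ∫_{-∞}^{∞} f(x) dx = 2πi · Σ Res(f, z_k)  over the poles with Im z_k > 0.

Zeros of the denominator: z^2 + 49 = 0 gives z = ±7*I.
Upper half-plane: z = 7*I (simple).

Each pole is a simple zero of Q(z) = z^2 + 49, so Res(f, z₀) = P(z₀)/Q'(z₀) with P(z) = 1, Q'(z) = 2*z:
  Res(f, 7*I) = (1)/(14*I) = -I/14

∫_{-∞}^{∞} f(x) dx = 2πi · (-I/14) = pi/7

Final answer: pi/7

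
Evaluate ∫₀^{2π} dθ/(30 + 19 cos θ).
Let J = ∫₀^{2π} dθ/(30 + 19 cos θ).
Put z = e^{iθ}: then cos θ = (z + 1/z)/2, dθ = dz/(iz), and z runs once counterclockwise around |z| = 1:
  J = ∮_{|z|=1} 1/(30 + 19*(z + 1/z)/2) · dz/(iz) = (2/i) ∮_{|z|=1} dz/(19*z^2 + 60*z + 19).
The roots of 19*z^2 + 60*z + 19 are z = (-30 ± sqrt(30^2 - 19^2))/19, with sqrt(539) = 7*sqrt(11); their product is 1, so only z₊ = -30/19 + 7*sqrt(11)/19 lies inside the unit circle (z₋ = -30/19 - 7*sqrt(11)/19 lies outside).
z₊ is a simple zero of q(z) = 19*z^2 + 60*z + 19, so Res(1/q, z₊) = 1/q'(z₊) with q'(z) = 38*z + 60; and q'(z₊) = 19*(z₊ - z₋) = 14*sqrt(11).
Therefore J = (2/i) · 2πi · 1/(14*sqrt(11)) = 2*pi/(7*sqrt(11)) = 2*sqrt(11)*pi/77

Final answer: 2*sqrt(11)*pi/77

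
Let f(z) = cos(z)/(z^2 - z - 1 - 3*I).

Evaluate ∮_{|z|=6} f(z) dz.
By the residue theorem, ∮_C f(z) dz = 2πi · (sum of the residues of f at the poles inside |z| = 6).

The denominator factors as (z + 1 + I)*(z - 2 - I), so the singularities of f are simple poles at z = -1 - I, z = 2 + I.
  |-1 - I|² = 2 < 36 = 6², so this pole is inside the contour.
  |2 + I|² = 5 < 36 = 6², so this pole is inside the contour.

With P(z) = cos(z) and Q(z) = z^2 - z - 1 - 3*I, each pole is simple, so Res(f, z₀) = P(z₀)/Q'(z₀) with Q'(z) = 2*z - 1.
  Res(f, -1 - I) = P(-1 - I)/Q'(-1 - I) = (cos(1 + I))/(-3 - 2*I) = (-3/13 + 2*I/13)*cos(1 + I)
  Res(f, 2 + I) = P(2 + I)/Q'(2 + I) = (cos(2 + I))/(3 + 2*I) = (3/13 - 2*I/13)*cos(2 + I)

Sum of residues inside C: (3/13 - 2*I/13)*cos(2 + I) + (-3/13 + 2*I/13)*cos(1 + I)
∮_C f(z) dz = 2πi · ((3/13 - 2*I/13)*cos(2 + I) + (-3/13 + 2*I/13)*cos(1 + I)) = pi*(4/13 + 6*I/13)*cos(2 + I) + pi*(-4/13 - 6*I/13)*cos(1 + I)

Final answer: pi*(4/13 + 6*I/13)*cos(2 + I) + pi*(-4/13 - 6*I/13)*cos(1 + I)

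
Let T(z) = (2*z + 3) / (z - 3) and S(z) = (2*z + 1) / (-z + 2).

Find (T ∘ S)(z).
(z + 8)/(5*z - 5)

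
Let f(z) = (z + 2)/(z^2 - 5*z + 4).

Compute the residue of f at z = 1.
Write f(z) = P(z)/Q(z) with P(z) = z + 2 and Q(z) = z^2 - 5*z + 4.
The denominator factors as Q(z) = (z - 1)*(z - 4), so z = 1 is a simple zero of Q and P is analytic there; z = 1 is therefore a simple pole and
  Res(f, z₀) = P(z₀)/Q'(z₀).

Q'(z) = 2*z - 5, so Q'(1) = -3.
P(1) = 3.

Res(f, 1) = (3)/(-3) = -1

Final answer: -1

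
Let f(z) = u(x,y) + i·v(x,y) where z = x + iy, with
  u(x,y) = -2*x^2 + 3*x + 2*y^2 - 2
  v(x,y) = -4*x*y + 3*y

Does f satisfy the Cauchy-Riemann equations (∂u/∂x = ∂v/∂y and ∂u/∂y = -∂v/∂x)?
∂u/∂x = 3 - 4*x
∂v/∂y = 3 - 4*x
∂u/∂y = 4*y
∂v/∂x = -4*y
∂u/∂x = ∂v/∂y and ∂u/∂y = -∂v/∂x hold identically; f is analytic.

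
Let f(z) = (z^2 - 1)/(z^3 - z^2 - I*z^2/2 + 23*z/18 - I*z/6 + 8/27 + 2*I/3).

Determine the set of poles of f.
The singularities of f are the zeros of the denominator. Factoring,
  z^3 - z^2 - I*z^2/2 + 23*z/18 - I*z/6 + 8/27 + 2*I/3 = (z + 1/3 + I/3)*(z - 2/3 + 2*I/3)*(z - 2/3 - 3*I/2)
so the candidates are z = -1/3 - I/3, z = 2/3 - 2*I/3, z = 2/3 + 3*I/2.

Check the numerator P(z) = z^2 - 1 at each one:
  P(-1/3 - I/3) = -1 + 2*I/9 ≠ 0, so z = -1/3 - I/3 is a (simple) pole.
  P(2/3 - 2*I/3) = -1 - 8*I/9 ≠ 0, so z = 2/3 - 2*I/3 is a (simple) pole.
  P(2/3 + 3*I/2) = -101/36 + 2*I ≠ 0, so z = 2/3 + 3*I/2 is a (simple) pole.

Poles of f: {-1/3 - I/3, 2/3 - 2*I/3, 2/3 + 3*I/2}

Final answer: {-1/3 - I/3, 2/3 - 2*I/3, 2/3 + 3*I/2}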